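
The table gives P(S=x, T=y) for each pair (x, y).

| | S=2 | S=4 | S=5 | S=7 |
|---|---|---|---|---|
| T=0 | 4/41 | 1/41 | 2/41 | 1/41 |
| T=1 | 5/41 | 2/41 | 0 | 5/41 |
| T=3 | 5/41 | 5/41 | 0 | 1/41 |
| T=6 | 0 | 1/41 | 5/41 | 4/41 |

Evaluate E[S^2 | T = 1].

P(T = 1) = 12/41.
Σ S^2·P over the event = 4·(5/41) + 16·(2/41) + 49·(5/41) = 297/41.
E[S^2 | T = 1] = (297/41) / (12/41) = 99/4.

99/4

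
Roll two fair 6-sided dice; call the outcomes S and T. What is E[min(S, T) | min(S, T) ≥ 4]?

41/9

Outcomes with min(S, T) ≥ 4: (4,4), (4,5), (4,6), (5,4), (5,5), (5,6), (6,4), (6,5), (6,6), each with probability 1/36.
E[min(S, T) | min(S, T) ≥ 4] = (4 + 4 + 4 + 4 + 5 + 5 + 4 + 5 + 6) / 9 = 41/9.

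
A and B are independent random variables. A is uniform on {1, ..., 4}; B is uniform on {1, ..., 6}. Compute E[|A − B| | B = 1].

3/2

P(B = 1) = 1/6.
Summing |A−B|·P(x,y) over outcomes with B = 1 gives 1/4.
E[|A − B| | B = 1] = (1/4) / (1/6) = 3/2.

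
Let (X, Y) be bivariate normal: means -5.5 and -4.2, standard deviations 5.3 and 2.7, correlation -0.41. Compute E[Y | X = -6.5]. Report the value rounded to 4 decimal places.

-3.9911

E[Y | X=x] = μ_Y + ρ(σ_Y/σ_X)(x − μ_X) for jointly normal variables.
E[Y | X=-6.5] = -4.2 + (-0.41)·(2.7/5.3)·(-6.5 − (-5.5)) = -4.2 + (-0.20887)·(-1) = -3.9911.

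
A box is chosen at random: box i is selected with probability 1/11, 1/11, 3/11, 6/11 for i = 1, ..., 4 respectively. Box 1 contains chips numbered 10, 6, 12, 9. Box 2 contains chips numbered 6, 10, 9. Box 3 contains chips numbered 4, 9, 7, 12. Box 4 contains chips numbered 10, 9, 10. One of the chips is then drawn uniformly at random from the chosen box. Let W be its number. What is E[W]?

E[W | box 1] = (10+6+12+9)/4 = 37/4.
E[W | box 2] = (6+10+9)/3 = 25/3.
E[W | box 3] = (4+9+7+12)/4 = 8.
E[W | box 4] = (10+9+10)/3 = 29/3.
E[W] = (1/11)·(37/4) + (1/11)·(25/3) + (3/11)·(8) + (6/11)·(29/3) = 1195/132.

1195/132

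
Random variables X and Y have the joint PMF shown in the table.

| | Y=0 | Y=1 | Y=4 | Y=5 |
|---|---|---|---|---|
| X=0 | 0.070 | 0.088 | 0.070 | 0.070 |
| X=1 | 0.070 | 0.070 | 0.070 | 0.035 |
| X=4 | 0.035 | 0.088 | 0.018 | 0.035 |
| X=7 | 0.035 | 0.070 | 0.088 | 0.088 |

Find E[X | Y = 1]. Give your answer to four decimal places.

2.8861

P(Y = 1) = 0.316.
Σ X·P over the event = 0·(0.088) + 1·(0.070) + 4·(0.088) + 7·(0.070) = 0.912.
E[X | Y = 1] = (0.912) / (0.316) = 2.8861.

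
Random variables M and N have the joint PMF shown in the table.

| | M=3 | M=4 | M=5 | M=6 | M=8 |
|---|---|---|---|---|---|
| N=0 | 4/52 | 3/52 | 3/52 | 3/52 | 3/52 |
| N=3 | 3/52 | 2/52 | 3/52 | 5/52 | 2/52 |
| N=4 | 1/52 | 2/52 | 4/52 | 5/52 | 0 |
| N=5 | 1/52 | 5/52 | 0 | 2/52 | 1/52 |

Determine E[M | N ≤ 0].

81/16

P(N ≤ 0) = 4/13.
Summing M·P(M=x,N=y) over the conditioning event gives 81/52.
E[M | N ≤ 0] = (81/52) / (4/13) = 81/16.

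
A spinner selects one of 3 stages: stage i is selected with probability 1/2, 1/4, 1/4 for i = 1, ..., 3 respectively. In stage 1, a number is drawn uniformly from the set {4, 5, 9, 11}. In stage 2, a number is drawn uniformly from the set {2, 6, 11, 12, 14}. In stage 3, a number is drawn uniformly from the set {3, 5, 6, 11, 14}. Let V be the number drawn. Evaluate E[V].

E[V | stage 1] = (4+5+9+11)/4 = 29/4.
E[V | stage 2] = (2+6+11+12+14)/5 = 9.
E[V | stage 3] = (3+5+6+11+14)/5 = 39/5.
By the law of total expectation,
E[V] = (1/2)·(29/4) + (1/4)·(9) + (1/4)·(39/5) = 313/40.

313/40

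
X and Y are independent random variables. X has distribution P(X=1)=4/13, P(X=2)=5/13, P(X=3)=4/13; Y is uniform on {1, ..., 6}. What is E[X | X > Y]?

34/13

P(X > Y) = 1/6.
Summing X·P(x,y) over outcomes with X > Y gives 17/39.
E[X | X > Y] = (17/39) / (1/6) = 34/13.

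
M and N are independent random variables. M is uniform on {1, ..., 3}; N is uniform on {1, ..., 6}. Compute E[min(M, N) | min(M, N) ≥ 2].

12/5

Outcomes with min(M, N) ≥ 2: (2,2), (2,3), (2,4), (2,5), (2,6), (3,2), (3,3), (3,4), (3,5), (3,6), each with probability 1/18.
E[min(M, N) | min(M, N) ≥ 2] = (2 + 2 + 2 + 2 + 2 + 2 + 3 + 3 + 3 + 3) / 10 = 12/5.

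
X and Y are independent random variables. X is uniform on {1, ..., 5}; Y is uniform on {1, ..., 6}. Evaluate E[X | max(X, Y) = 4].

22/7

Outcomes with max(X, Y) = 4: (1,4), (2,4), (3,4), (4,1), (4,2), (4,3), (4,4), each with probability 1/30.
E[X | max(X, Y) = 4] = (1 + 2 + 3 + 4 + 4 + 4 + 4) / 7 = 22/7.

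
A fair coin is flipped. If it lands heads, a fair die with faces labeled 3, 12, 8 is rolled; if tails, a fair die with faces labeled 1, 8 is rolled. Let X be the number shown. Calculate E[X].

73/12

E[X | heads] = (3+12+8)/3 = 23/3.
E[X | tails] = (1+8)/2 = 9/2.
E[X] = (1/2)·(23/3) + (1/2)·(9/2) = 73/12.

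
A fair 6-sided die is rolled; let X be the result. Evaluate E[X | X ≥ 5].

Given X ≥ 5, X is equally likely to be any of {5, 6}.
E[X | X ≥ 5] = (5 + 6) / 2 = 11/2.

11/2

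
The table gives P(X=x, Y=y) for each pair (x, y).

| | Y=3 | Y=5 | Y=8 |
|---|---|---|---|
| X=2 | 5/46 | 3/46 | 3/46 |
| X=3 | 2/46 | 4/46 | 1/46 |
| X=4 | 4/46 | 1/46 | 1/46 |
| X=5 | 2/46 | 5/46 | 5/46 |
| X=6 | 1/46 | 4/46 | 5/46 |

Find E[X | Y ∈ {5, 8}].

P(Y ∈ {5, 8}) = 16/23.
Summing X·P(X=x,Y=y) over the conditioning event gives 139/46.
E[X | Y ∈ {5, 8}] = (139/46) / (16/23) = 139/32.

139/32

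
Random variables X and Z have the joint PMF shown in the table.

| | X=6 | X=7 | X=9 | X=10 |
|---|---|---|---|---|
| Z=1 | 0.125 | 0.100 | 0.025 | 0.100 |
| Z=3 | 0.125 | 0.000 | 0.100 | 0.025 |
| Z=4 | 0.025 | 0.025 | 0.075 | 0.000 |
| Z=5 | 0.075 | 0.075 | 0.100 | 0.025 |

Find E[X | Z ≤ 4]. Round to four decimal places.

7.6897

P(Z ≤ 4) = 0.725.
Summing X·P(X=x,Z=y) over the conditioning event gives 5.575.
E[X | Z ≤ 4] = (5.575) / (0.725) = 7.6897.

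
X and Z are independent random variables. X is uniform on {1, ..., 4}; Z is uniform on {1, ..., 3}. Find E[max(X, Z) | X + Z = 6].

Outcomes with X + Z = 6: (3,3), (4,2), each with probability 1/12.
E[max(X, Z) | X + Z = 6] = (3 + 4) / 2 = 7/2.

7/2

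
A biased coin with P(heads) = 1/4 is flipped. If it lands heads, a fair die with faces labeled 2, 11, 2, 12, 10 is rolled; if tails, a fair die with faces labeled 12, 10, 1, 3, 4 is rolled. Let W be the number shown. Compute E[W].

E[W | heads] = (2+11+2+12+10)/5 = 37/5.
E[W | tails] = (12+10+1+3+4)/5 = 6.
E[W] = (1/4)·(37/5) + (3/4)·(6) = 127/20.

127/20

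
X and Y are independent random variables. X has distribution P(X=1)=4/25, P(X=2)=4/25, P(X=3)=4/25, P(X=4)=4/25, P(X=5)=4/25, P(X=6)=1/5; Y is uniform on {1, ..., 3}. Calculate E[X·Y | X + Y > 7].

P(X + Y > 7) = 14/75.
Summing XY·P(x,y) over outcomes with X + Y > 7 gives 14/5.
E[X·Y | X + Y > 7] = (14/5) / (14/75) = 15.

15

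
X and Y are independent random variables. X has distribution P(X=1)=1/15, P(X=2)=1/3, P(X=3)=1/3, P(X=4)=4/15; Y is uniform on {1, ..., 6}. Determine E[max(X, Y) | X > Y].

P(X > Y) = 3/10.
Summing max(X,Y)·P(x,y) over outcomes with X > Y gives 44/45.
E[max(X, Y) | X > Y] = (44/45) / (3/10) = 88/27.

88/27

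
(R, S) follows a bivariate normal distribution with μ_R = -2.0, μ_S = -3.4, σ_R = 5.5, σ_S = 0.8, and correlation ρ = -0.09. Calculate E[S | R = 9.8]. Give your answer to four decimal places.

-3.5545

E[S | R=x] = μ_S + ρ(σ_S/σ_R)(x − μ_R) for jointly normal variables.
E[S | R=9.8] = -3.4 + (-0.09)·(0.8/5.5)·(9.8 − (-2.0)) = -3.4 + (-0.013091)·(11.8) = -3.5545.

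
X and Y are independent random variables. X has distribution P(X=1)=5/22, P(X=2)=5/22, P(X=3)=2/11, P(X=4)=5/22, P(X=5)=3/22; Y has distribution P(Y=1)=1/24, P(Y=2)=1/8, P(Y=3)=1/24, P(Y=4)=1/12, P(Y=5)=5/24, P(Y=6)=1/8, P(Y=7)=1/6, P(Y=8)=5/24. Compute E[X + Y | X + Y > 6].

P(X + Y > 6) = 65/88.
Summing (X+Y)·P(x,y) over outcomes with X + Y > 6 gives 1829/264.
E[X + Y | X + Y > 6] = (1829/264) / (65/88) = 1829/195.

1829/195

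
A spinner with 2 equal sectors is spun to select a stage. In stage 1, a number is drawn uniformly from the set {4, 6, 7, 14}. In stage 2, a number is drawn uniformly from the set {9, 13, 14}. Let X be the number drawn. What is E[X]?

79/8

E[X | stage 1] = (4+6+7+14)/4 = 31/4.
E[X | stage 2] = (9+13+14)/3 = 12.
By the law of total expectation,
E[X] = (1/2)·(31/4) + (1/2)·(12) = 79/8.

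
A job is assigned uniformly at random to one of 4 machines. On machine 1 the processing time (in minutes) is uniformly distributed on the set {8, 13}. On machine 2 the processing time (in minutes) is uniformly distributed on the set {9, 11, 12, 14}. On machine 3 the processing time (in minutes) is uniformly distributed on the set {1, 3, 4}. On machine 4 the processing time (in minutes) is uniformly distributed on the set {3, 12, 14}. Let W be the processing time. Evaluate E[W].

103/12

E[W | machine 1] = (8+13)/2 = 21/2.
E[W | machine 2] = (9+11+12+14)/4 = 23/2.
E[W | machine 3] = (1+3+4)/3 = 8/3.
E[W | machine 4] = (3+12+14)/3 = 29/3.
E[W] = (1/4)·(21/2) + (1/4)·(23/2) + (1/4)·(8/3) + (1/4)·(29/3) = 103/12.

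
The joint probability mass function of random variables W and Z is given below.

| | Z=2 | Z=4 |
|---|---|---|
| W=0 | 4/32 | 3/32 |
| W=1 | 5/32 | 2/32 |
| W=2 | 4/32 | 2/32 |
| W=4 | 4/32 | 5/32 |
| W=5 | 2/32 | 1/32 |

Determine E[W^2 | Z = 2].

135/19

P(Z = 2) = 19/32.
Σ W^2·P over the event = 0·(4/32) + 1·(5/32) + 4·(4/32) + 16·(4/32) + 25·(2/32) = 135/32.
E[W^2 | Z = 2] = (135/32) / (19/32) = 135/19.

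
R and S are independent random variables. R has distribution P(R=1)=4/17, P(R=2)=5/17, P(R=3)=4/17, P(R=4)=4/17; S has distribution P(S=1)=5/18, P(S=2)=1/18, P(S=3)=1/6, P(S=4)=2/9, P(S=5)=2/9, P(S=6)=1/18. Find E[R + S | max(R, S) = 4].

81/13

P(max(R, S) = 4) = 52/153.
Summing (R+S)·P(x,y) over outcomes with max(R, S) = 4 gives 36/17.
E[R + S | max(R, S) = 4] = (36/17) / (52/153) = 81/13.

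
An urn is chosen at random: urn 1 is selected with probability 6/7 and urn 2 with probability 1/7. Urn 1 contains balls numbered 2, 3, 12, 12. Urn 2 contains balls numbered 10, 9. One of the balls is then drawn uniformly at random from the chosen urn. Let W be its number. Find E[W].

E[W | urn 1] = (2+3+12+12)/4 = 29/4.
E[W | urn 2] = (10+9)/2 = 19/2.
By the law of total expectation,
E[W] = (6/7)·(29/4) + (1/7)·(19/2) = 53/7.

53/7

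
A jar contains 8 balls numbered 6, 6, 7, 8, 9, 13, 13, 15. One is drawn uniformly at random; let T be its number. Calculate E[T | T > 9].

41/3

P(T > 9) = 3/8.
Σ over the event: 13·1/4 + 15·1/8 = 41/8.
E[T | T > 9] = (41/8) / (3/8) = 41/3.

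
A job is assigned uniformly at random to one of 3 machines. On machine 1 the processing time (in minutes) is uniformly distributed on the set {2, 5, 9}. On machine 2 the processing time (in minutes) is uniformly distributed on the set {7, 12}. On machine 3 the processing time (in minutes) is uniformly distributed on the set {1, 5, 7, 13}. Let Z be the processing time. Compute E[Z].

64/9

E[Z | machine 1] = (2+5+9)/3 = 16/3.
E[Z | machine 2] = (7+12)/2 = 19/2.
E[Z | machine 3] = (1+5+7+13)/4 = 13/2.
E[Z] = (1/3)·(16/3) + (1/3)·(19/2) + (1/3)·(13/2) = 64/9.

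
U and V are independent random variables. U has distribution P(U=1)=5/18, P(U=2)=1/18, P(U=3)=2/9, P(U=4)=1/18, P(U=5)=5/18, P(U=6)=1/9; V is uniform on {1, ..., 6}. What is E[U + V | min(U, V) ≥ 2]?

P(min(U, V) ≥ 2) = 65/108.
Summing (U+V)·P(x,y) over outcomes with min(U, V) ≥ 2 gives 535/108.
E[U + V | min(U, V) ≥ 2] = (535/108) / (65/108) = 107/13.

107/13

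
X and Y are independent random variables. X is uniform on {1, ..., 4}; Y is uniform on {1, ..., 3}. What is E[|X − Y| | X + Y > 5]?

Outcomes with X + Y > 5: (3,3), (4,2), (4,3), each with probability 1/12.
E[|X − Y| | X + Y > 5] = (0 + 2 + 1) / 3 = 1.

1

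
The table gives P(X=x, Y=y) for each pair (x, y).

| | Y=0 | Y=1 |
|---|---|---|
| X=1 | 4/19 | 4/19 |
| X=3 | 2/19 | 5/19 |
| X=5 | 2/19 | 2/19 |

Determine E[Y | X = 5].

P(X = 5) = 4/19.
Summing Y·P(X=x,Y=y) over the conditioning event gives 2/19.
E[Y | X = 5] = (2/19) / (4/19) = 1/2.

1/2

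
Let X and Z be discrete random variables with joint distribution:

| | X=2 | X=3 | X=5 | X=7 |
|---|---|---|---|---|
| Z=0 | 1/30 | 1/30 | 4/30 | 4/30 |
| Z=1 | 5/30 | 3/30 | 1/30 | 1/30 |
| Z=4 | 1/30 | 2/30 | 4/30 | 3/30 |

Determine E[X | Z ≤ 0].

53/10

P(Z ≤ 0) = 1/3.
Σ X·P over the event = 2·(1/30) + 3·(1/30) + 5·(4/30) + 7·(4/30) = 53/30.
E[X | Z ≤ 0] = (53/30) / (1/3) = 53/10.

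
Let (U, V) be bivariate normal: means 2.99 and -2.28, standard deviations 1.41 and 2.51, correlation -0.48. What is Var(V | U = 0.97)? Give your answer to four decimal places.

4.8486

Var(V | U=x) = (1 − ρ²)·σ_V².
Var(V | U=0.97) = (2.51)²·(1 − (-0.48)²) = 6.3001·0.7696 = 4.8486.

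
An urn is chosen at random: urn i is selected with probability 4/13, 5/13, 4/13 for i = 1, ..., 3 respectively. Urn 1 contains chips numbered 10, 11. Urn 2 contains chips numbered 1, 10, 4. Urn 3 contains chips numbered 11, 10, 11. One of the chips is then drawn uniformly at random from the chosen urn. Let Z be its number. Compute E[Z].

329/39

E[Z | urn 1] = (10+11)/2 = 21/2.
E[Z | urn 2] = (1+10+4)/3 = 5.
E[Z | urn 3] = (11+10+11)/3 = 32/3.
E[Z] = (4/13)·(21/2) + (5/13)·(5) + (4/13)·(32/3) = 329/39.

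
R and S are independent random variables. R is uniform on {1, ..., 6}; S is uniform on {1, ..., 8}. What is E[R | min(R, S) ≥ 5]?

Outcomes with min(R, S) ≥ 5: (5,5), (5,6), (5,7), (5,8), (6,5), (6,6), (6,7), (6,8), each with probability 1/48.
E[R | min(R, S) ≥ 5] = (5 + 5 + 5 + 5 + 6 + 6 + 6 + 6) / 8 = 11/2.

11/2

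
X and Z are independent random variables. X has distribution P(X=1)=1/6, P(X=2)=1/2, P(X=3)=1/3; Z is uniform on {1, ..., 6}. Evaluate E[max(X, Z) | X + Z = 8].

P(X + Z = 8) = 5/36.
Summing max(X,Z)·P(x,y) over outcomes with X + Z = 8 gives 7/9.
E[max(X, Z) | X + Z = 8] = (7/9) / (5/36) = 28/5.

28/5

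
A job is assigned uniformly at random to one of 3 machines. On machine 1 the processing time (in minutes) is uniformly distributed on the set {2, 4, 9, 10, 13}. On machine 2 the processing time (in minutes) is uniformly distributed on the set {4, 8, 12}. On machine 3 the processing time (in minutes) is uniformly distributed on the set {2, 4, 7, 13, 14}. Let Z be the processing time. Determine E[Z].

118/15

E[Z | machine 1] = (2+4+9+10+13)/5 = 38/5.
E[Z | machine 2] = (4+8+12)/3 = 8.
E[Z | machine 3] = (2+4+7+13+14)/5 = 8.
By the law of total expectation,
E[Z] = (1/3)·(38/5) + (1/3)·(8) + (1/3)·(8) = 118/15.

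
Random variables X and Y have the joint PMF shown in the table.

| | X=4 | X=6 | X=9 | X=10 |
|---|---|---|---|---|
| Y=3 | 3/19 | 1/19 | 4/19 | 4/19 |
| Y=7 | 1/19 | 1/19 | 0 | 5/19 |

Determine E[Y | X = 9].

3

P(X = 9) = 4/19.
Σ Y·P over the event = 3·(4/19) = 12/19.
E[Y | X = 9] = (12/19) / (4/19) = 3.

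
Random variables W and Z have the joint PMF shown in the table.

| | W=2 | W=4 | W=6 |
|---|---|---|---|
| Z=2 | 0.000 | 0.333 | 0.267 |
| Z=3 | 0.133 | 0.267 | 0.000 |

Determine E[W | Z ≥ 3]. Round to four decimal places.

P(Z ≥ 3) = 0.400.
Σ W·P over the event = 2·(0.133) + 4·(0.267) = 1.334.
E[W | Z ≥ 3] = (1.334) / (0.400) = 3.3350.

3.3350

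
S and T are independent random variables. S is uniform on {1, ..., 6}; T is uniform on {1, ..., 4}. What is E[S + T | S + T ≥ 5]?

P(S + T ≥ 5) = 3/4.
Summing (S+T)·P(x,y) over outcomes with S + T ≥ 5 gives 31/6.
E[S + T | S + T ≥ 5] = (31/6) / (3/4) = 62/9.

62/9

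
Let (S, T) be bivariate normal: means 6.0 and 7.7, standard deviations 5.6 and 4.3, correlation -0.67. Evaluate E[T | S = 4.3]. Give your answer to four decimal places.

E[T | S=x] = μ_T + ρ(σ_T/σ_S)(x − μ_S) for jointly normal variables.
E[T | S=4.3] = 7.7 + (-0.67)·(4.3/5.6)·(4.3 − (6.0)) = 7.7 + (-0.51446)·(-1.7) = 8.5746.

8.5746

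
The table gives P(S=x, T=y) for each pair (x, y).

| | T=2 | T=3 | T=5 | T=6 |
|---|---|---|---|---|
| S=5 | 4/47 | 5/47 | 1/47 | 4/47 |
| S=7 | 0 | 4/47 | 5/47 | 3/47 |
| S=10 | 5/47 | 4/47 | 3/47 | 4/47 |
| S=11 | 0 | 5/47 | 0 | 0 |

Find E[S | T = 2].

P(T = 2) = 9/47.
Σ S·P over the event = 5·(4/47) + 10·(5/47) = 70/47.
E[S | T = 2] = (70/47) / (9/47) = 70/9.

70/9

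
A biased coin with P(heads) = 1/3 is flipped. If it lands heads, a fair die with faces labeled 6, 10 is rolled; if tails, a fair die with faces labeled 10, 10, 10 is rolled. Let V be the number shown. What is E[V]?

28/3

E[V | heads] = (6+10)/2 = 8.
E[V | tails] = (10+10+10)/3 = 10.
By the law of total expectation,
E[V] = (1/3)·(8) + (2/3)·(10) = 28/3.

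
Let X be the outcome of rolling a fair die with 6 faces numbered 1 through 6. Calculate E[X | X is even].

4

Given X is even, X is equally likely to be any of {2, 4, 6}.
E[X | X is even] = (2 + 4 + 6) / 3 = 4.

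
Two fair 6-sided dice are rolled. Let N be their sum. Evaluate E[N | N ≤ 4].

P(N ≤ 4) = 1/6.
Σ over the event: 2·1/36 + 3·1/18 + 4·1/12 = 5/9.
E[N | N ≤ 4] = (5/9) / (1/6) = 10/3.

10/3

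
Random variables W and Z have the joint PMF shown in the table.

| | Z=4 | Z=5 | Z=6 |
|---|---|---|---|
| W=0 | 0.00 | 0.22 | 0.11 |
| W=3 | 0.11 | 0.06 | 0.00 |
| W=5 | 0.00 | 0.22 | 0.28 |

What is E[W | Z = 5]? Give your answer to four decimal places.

2.5600

P(Z = 5) = 0.50.
Summing W·P(W=x,Z=y) over the conditioning event gives 1.28.
E[W | Z = 5] = (1.28) / (0.50) = 2.5600.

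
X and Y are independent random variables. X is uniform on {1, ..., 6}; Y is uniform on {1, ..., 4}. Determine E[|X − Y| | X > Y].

P(X > Y) = 7/12.
Summing |X−Y|·P(x,y) over outcomes with X > Y gives 17/12.
E[|X − Y| | X > Y] = (17/12) / (7/12) = 17/7.

17/7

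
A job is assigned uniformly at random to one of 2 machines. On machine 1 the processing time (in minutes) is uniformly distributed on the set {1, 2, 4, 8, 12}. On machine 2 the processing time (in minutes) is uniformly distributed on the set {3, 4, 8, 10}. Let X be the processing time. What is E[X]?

233/40

E[X | machine 1] = (1+2+4+8+12)/5 = 27/5.
E[X | machine 2] = (3+4+8+10)/4 = 25/4.
E[X] = (1/2)·(27/5) + (1/2)·(25/4) = 233/40.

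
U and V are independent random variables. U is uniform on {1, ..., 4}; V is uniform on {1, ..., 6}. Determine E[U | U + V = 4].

2

Outcomes with U + V = 4: (1,3), (2,2), (3,1), each with probability 1/24.
E[U | U + V = 4] = (1 + 2 + 3) / 3 = 2.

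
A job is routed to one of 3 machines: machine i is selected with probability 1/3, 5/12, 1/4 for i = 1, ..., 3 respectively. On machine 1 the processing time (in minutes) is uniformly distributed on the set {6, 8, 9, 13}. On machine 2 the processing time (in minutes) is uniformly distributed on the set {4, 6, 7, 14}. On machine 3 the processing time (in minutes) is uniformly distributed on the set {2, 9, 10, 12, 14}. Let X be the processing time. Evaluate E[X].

2059/240

E[X | machine 1] = (6+8+9+13)/4 = 9.
E[X | machine 2] = (4+6+7+14)/4 = 31/4.
E[X | machine 3] = (2+9+10+12+14)/5 = 47/5.
E[X] = (1/3)·(9) + (5/12)·(31/4) + (1/4)·(47/5) = 2059/240.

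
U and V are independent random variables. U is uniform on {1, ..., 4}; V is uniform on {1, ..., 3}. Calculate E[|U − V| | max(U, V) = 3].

P(max(U, V) = 3) = 5/12.
Summing |U−V|·P(x,y) over outcomes with max(U, V) = 3 gives 1/2.
E[|U − V| | max(U, V) = 3] = (1/2) / (5/12) = 6/5.

6/5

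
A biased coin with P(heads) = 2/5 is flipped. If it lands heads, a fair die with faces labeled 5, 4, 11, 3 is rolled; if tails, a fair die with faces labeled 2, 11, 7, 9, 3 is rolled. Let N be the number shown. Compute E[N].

307/50

E[N | heads] = (5+4+11+3)/4 = 23/4.
E[N | tails] = (2+11+7+9+3)/5 = 32/5.
By the law of total expectation,
E[N] = (2/5)·(23/4) + (3/5)·(32/5) = 307/50.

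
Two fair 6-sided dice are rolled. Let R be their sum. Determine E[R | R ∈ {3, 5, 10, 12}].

P(R ∈ {3, 5, 10, 12}) = 5/18.
Σ over the event: 3·1/18 + 5·1/9 + 10·1/12 + 12·1/36 = 17/9.
E[R | R ∈ {3, 5, 10, 12}] = (17/9) / (5/18) = 34/5.

34/5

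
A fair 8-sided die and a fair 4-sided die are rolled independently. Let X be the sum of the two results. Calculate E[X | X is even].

7

P(X is even) = 1/2.
Σ over the event: 2·1/32 + 4·3/32 + 6·1/8 + 8·1/8 + 10·3/32 + 12·1/32 = 7/2.
E[X | X is even] = (7/2) / (1/2) = 7.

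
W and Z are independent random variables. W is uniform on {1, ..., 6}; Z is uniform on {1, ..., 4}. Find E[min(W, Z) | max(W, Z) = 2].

Outcomes with max(W, Z) = 2: (1,2), (2,1), (2,2), each with probability 1/24.
E[min(W, Z) | max(W, Z) = 2] = (1 + 1 + 2) / 3 = 4/3.

4/3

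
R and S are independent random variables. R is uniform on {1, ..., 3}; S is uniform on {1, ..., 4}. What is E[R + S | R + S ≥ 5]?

Outcomes with R + S ≥ 5: (1,4), (2,3), (2,4), (3,2), (3,3), (3,4), each with probability 1/12.
E[R + S | R + S ≥ 5] = (5 + 5 + 6 + 5 + 6 + 7) / 6 = 17/3.

17/3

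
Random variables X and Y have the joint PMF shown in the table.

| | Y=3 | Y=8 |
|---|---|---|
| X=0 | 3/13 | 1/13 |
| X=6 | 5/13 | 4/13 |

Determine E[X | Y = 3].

15/4

P(Y = 3) = 8/13.
Σ X·P over the event = 0·(3/13) + 6·(5/13) = 30/13.
E[X | Y = 3] = (30/13) / (8/13) = 15/4.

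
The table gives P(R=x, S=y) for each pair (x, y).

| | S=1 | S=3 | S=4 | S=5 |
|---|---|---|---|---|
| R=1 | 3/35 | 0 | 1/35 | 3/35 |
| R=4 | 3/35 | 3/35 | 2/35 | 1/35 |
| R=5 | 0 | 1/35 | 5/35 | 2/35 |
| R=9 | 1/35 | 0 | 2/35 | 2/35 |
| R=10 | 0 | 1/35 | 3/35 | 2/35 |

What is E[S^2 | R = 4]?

P(R = 4) = 9/35.
Summing S^2·P(R=x,S=y) over the conditioning event gives 87/35.
E[S^2 | R = 4] = (87/35) / (9/35) = 29/3.

29/3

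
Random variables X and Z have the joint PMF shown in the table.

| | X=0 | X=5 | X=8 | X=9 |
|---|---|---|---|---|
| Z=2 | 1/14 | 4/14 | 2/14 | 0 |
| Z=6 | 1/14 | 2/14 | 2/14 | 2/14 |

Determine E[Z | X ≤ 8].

P(X ≤ 8) = 6/7.
Σ Z·P over the event = 2·(1/14) + 6·(1/14) + 2·(4/14) + 6·(2/14) + 2·(2/14) + 6·(2/14) = 22/7.
E[Z | X ≤ 8] = (22/7) / (6/7) = 11/3.

11/3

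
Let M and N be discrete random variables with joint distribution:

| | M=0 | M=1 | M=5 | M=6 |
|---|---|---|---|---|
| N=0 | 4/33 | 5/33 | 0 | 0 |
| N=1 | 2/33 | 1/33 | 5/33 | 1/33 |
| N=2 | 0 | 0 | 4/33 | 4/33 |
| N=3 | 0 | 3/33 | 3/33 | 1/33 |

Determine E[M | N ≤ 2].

P(N ≤ 2) = 26/33.
Σ M·P over the event = 0·(4/33) + 0·(2/33) + 1·(5/33) + 1·(1/33) + 5·(5/33) + 5·(4/33) + 6·(1/33) + 6·(4/33) = 27/11.
E[M | N ≤ 2] = (27/11) / (26/33) = 81/26.

81/26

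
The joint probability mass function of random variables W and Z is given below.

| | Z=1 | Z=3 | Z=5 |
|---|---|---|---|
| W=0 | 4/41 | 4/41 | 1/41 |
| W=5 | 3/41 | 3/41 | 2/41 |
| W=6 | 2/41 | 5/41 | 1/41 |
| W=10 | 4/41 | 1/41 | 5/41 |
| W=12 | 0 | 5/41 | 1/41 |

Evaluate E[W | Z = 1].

67/13

P(Z = 1) = 13/41.
Σ W·P over the event = 0·(4/41) + 5·(3/41) + 6·(2/41) + 10·(4/41) = 67/41.
E[W | Z = 1] = (67/41) / (13/41) = 67/13.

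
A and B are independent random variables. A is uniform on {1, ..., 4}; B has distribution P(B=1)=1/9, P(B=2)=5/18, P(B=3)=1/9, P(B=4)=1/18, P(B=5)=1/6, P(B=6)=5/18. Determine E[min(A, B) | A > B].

16/9

P(A > B) = 1/4.
Summing min(A,B)·P(x,y) over outcomes with A > B gives 4/9.
E[min(A, B) | A > B] = (4/9) / (1/4) = 16/9.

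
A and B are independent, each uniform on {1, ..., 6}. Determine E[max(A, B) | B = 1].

Outcomes with B = 1: (1,1), (2,1), (3,1), (4,1), (5,1), (6,1), each with probability 1/36.
E[max(A, B) | B = 1] = (1 + 2 + 3 + 4 + 5 + 6) / 6 = 7/2.

7/2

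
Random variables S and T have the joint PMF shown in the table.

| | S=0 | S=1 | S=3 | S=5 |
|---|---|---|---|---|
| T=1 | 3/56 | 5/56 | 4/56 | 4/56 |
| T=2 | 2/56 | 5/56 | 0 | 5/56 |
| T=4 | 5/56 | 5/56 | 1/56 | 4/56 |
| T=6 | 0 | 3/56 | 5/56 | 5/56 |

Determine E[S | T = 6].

43/13

P(T = 6) = 13/56.
Summing S·P(S=x,T=y) over the conditioning event gives 43/56.
E[S | T = 6] = (43/56) / (13/56) = 43/13.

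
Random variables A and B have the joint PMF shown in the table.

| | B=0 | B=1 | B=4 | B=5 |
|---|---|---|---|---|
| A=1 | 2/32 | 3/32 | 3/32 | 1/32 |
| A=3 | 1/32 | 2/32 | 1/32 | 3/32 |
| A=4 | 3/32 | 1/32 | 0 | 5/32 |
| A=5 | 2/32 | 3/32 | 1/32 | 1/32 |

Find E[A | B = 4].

P(B = 4) = 5/32.
Summing A·P(A=x,B=y) over the conditioning event gives 11/32.
E[A | B = 4] = (11/32) / (5/32) = 11/5.

11/5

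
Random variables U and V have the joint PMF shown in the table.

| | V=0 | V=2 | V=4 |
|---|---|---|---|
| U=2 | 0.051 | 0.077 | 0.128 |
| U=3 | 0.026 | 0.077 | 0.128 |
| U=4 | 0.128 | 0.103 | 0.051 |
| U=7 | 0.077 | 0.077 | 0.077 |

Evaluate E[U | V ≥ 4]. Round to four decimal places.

P(V ≥ 4) = 0.384.
Summing U·P(U=x,V=y) over the conditioning event gives 1.383.
E[U | V ≥ 4] = (1.383) / (0.384) = 3.6016.

3.6016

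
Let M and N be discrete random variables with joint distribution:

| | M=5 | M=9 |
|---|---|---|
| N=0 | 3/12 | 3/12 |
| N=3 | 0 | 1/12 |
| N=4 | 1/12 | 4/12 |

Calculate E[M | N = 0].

P(N = 0) = 1/2.
Summing M·P(M=x,N=y) over the conditioning event gives 7/2.
E[M | N = 0] = (7/2) / (1/2) = 7.

7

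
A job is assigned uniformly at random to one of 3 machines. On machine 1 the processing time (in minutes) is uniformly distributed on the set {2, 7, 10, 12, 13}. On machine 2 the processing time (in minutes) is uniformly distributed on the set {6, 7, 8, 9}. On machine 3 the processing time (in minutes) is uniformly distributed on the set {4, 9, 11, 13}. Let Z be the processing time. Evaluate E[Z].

E[Z | machine 1] = (2+7+10+12+13)/5 = 44/5.
E[Z | machine 2] = (6+7+8+9)/4 = 15/2.
E[Z | machine 3] = (4+9+11+13)/4 = 37/4.
E[Z] = (1/3)·(44/5) + (1/3)·(15/2) + (1/3)·(37/4) = 511/60.

511/60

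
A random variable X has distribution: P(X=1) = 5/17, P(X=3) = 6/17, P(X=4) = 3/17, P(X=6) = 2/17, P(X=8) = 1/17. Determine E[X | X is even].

P(X is even) = 6/17.
Σ over the event: 4·3/17 + 6·2/17 + 8·1/17 = 32/17.
E[X | X is even] = (32/17) / (6/17) = 16/3.

16/3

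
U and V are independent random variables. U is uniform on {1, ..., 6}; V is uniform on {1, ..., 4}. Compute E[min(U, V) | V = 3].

Outcomes with V = 3: (1,3), (2,3), (3,3), (4,3), (5,3), (6,3), each with probability 1/24.
E[min(U, V) | V = 3] = (1 + 2 + 3 + 3 + 3 + 3) / 6 = 5/2.

5/2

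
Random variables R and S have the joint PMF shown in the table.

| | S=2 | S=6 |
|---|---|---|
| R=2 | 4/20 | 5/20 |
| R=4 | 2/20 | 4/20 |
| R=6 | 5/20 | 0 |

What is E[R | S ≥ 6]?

P(S ≥ 6) = 9/20.
Summing R·P(R=x,S=y) over the conditioning event gives 13/10.
E[R | S ≥ 6] = (13/10) / (9/20) = 26/9.

26/9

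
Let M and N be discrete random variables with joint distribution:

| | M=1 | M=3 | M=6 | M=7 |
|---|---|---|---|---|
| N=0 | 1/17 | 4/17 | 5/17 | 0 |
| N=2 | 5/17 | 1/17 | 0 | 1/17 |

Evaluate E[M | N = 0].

P(N = 0) = 10/17.
Σ M·P over the event = 1·(1/17) + 3·(4/17) + 6·(5/17) = 43/17.
E[M | N = 0] = (43/17) / (10/17) = 43/10.

43/10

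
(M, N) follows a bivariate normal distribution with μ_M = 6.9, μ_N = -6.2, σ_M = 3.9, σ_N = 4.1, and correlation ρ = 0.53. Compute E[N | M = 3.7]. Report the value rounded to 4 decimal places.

-7.9830

For a bivariate normal, E[N | M=x] = μ_N + ρ·(σ_N/σ_M)·(x − μ_M).
E[N | M=3.7] = -6.2 + (0.53)·(4.1/3.9)·(3.7 − (6.9)) = -6.2 + (0.55718)·(-3.2) = -7.9830.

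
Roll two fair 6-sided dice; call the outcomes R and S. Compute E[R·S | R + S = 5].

5

Outcomes with R + S = 5: (1,4), (2,3), (3,2), (4,1), each with probability 1/36.
E[R·S | R + S = 5] = (4 + 6 + 6 + 4) / 4 = 5.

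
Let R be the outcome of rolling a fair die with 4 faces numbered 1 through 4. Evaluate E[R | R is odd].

2

Given R is odd, R is equally likely to be any of {1, 3}.
E[R | R is odd] = (1 + 3) / 2 = 2.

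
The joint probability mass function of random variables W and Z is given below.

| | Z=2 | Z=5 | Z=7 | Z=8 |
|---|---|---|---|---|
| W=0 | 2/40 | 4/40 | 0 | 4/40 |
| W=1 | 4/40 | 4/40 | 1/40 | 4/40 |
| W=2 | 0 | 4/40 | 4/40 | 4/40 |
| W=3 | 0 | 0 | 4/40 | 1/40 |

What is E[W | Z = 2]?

2/3

P(Z = 2) = 3/20.
Σ W·P over the event = 0·(2/40) + 1·(4/40) = 1/10.
E[W | Z = 2] = (1/10) / (3/20) = 2/3.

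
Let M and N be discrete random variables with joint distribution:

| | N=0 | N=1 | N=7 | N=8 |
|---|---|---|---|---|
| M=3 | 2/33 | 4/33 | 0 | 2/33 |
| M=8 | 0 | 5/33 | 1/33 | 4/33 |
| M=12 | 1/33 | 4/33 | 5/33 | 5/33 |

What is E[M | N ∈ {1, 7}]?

168/19

P(N ∈ {1, 7}) = 19/33.
Σ M·P over the event = 3·(4/33) + 8·(5/33) + 8·(1/33) + 12·(4/33) + 12·(5/33) = 56/11.
E[M | N ∈ {1, 7}] = (56/11) / (19/33) = 168/19.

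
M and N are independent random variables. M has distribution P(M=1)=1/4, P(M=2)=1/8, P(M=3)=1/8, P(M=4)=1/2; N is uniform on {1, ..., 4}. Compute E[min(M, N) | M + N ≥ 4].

59/27

P(M + N ≥ 4) = 27/32.
Summing min(M,N)·P(x,y) over outcomes with M + N ≥ 4 gives 59/32.
E[min(M, N) | M + N ≥ 4] = (59/32) / (27/32) = 59/27.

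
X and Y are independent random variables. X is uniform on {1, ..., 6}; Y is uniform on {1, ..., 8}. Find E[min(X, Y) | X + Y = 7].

2

Outcomes with X + Y = 7: (1,6), (2,5), (3,4), (4,3), (5,2), (6,1), each with probability 1/48.
E[min(X, Y) | X + Y = 7] = (1 + 2 + 3 + 3 + 2 + 1) / 6 = 2.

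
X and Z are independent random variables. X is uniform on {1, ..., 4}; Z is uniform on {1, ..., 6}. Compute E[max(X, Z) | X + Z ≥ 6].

P(X + Z ≥ 6) = 7/12.
Summing max(X,Z)·P(x,y) over outcomes with X + Z ≥ 6 gives 67/24.
E[max(X, Z) | X + Z ≥ 6] = (67/24) / (7/12) = 67/14.

67/14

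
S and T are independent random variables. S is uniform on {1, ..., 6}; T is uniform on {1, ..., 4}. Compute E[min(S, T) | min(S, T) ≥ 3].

27/8

Outcomes with min(S, T) ≥ 3: (3,3), (3,4), (4,3), (4,4), (5,3), (5,4), (6,3), (6,4), each with probability 1/24.
E[min(S, T) | min(S, T) ≥ 3] = (3 + 3 + 3 + 4 + 3 + 4 + 3 + 4) / 8 = 27/8.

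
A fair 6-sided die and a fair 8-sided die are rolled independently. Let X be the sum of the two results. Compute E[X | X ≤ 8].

160/27

P(X ≤ 8) = 9/16.
Σ over the event: 2·1/48 + 3·1/24 + 4·1/16 + 5·1/12 + 6·5/48 + 7·1/8 + 8·1/8 = 10/3.
E[X | X ≤ 8] = (10/3) / (9/16) = 160/27.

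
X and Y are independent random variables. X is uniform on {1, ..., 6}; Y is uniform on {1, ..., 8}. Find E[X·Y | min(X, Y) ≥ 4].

30

P(min(X, Y) ≥ 4) = 5/16.
Summing XY·P(x,y) over outcomes with min(X, Y) ≥ 4 gives 75/8.
E[X·Y | min(X, Y) ≥ 4] = (75/8) / (5/16) = 30.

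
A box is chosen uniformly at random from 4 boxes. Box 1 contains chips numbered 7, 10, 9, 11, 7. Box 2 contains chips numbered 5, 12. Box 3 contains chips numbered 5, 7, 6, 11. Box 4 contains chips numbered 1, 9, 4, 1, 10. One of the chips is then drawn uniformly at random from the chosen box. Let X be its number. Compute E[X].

591/80

E[X | box 1] = (7+10+9+11+7)/5 = 44/5.
E[X | box 2] = (5+12)/2 = 17/2.
E[X | box 3] = (5+7+6+11)/4 = 29/4.
E[X | box 4] = (1+9+4+1+10)/5 = 5.
E[X] = (1/4)·(44/5) + (1/4)·(17/2) + (1/4)·(29/4) + (1/4)·(5) = 591/80.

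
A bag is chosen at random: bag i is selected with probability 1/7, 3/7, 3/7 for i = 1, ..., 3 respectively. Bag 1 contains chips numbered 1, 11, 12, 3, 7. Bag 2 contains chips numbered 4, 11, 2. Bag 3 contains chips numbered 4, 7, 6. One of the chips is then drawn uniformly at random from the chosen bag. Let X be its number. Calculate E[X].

204/35

E[X | bag 1] = (1+11+12+3+7)/5 = 34/5.
E[X | bag 2] = (4+11+2)/3 = 17/3.
E[X | bag 3] = (4+7+6)/3 = 17/3.
By the law of total expectation,
E[X] = (1/7)·(34/5) + (3/7)·(17/3) + (3/7)·(17/3) = 204/35.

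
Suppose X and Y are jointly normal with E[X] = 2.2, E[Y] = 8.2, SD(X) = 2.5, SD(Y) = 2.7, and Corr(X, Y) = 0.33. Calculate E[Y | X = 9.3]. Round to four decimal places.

10.7304

E[Y | X=x] = μ_Y + ρ(σ_Y/σ_X)(x − μ_X) for jointly normal variables.
E[Y | X=9.3] = 8.2 + (0.33)·(2.7/2.5)·(9.3 − (2.2)) = 8.2 + (0.3564)·(7.1) = 10.7304.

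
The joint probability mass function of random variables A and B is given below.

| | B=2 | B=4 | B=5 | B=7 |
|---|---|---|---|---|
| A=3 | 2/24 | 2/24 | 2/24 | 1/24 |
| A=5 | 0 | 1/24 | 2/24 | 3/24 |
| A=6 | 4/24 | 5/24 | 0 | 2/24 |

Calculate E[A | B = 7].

P(B = 7) = 1/4.
Σ A·P over the event = 3·(1/24) + 5·(3/24) + 6·(2/24) = 5/4.
E[A | B = 7] = (5/4) / (1/4) = 5.

5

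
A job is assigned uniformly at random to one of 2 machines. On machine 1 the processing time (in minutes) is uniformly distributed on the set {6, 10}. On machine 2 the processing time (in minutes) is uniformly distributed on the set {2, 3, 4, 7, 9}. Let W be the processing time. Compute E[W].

13/2

E[W | machine 1] = (6+10)/2 = 8.
E[W | machine 2] = (2+3+4+7+9)/5 = 5.
E[W] = (1/2)·(8) + (1/2)·(5) = 13/2.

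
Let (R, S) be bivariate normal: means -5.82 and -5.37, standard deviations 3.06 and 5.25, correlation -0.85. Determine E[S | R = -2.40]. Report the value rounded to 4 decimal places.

-10.3575

E[S | R=x] = μ_S + ρ(σ_S/σ_R)(x − μ_R) for jointly normal variables.
E[S | R=-2.40] = -5.37 + (-0.85)·(5.25/3.06)·(-2.40 − (-5.82)) = -5.37 + (-1.45833)·(3.42) = -10.3575.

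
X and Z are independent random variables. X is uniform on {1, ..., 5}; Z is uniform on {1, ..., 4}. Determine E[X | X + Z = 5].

5/2

Outcomes with X + Z = 5: (1,4), (2,3), (3,2), (4,1), each with probability 1/20.
E[X | X + Z = 5] = (1 + 2 + 3 + 4) / 4 = 5/2.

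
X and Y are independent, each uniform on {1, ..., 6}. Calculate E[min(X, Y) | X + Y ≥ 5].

14/5

P(X + Y ≥ 5) = 5/6.
Summing min(X,Y)·P(x,y) over outcomes with X + Y ≥ 5 gives 7/3.
E[min(X, Y) | X + Y ≥ 5] = (7/3) / (5/6) = 14/5.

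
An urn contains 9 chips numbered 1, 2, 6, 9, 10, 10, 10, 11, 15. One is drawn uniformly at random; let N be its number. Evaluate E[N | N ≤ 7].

3

P(N ≤ 7) = 1/3.
Σ over the event: 1·1/9 + 2·1/9 + 6·1/9 = 1.
E[N | N ≤ 7] = (1) / (1/3) = 3.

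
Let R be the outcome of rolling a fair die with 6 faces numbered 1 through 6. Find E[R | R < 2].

Given R < 2, R is equally likely to be any of {1}.
E[R | R < 2] = (1) / 1 = 1.

1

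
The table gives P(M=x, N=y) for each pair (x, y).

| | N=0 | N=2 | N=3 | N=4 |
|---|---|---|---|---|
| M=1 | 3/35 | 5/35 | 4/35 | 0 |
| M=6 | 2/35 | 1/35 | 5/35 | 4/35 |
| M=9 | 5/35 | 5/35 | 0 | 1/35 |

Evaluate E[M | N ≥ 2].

P(N ≥ 2) = 5/7.
Σ M·P over the event = 1·(5/35) + 1·(4/35) + 6·(1/35) + 6·(5/35) + 6·(4/35) + 9·(5/35) + 9·(1/35) = 123/35.
E[M | N ≥ 2] = (123/35) / (5/7) = 123/25.

123/25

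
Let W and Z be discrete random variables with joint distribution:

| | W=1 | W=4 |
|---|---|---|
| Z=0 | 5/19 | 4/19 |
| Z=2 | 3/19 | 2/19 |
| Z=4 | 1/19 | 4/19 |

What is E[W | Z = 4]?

17/5

P(Z = 4) = 5/19.
Summing W·P(W=x,Z=y) over the conditioning event gives 17/19.
E[W | Z = 4] = (17/19) / (5/19) = 17/5.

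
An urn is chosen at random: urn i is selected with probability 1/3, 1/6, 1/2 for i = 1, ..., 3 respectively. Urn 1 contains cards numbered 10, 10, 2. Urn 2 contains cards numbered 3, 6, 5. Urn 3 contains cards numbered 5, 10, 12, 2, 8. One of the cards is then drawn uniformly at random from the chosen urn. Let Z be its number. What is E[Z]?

623/90

E[Z | urn 1] = (10+10+2)/3 = 22/3.
E[Z | urn 2] = (3+6+5)/3 = 14/3.
E[Z | urn 3] = (5+10+12+2+8)/5 = 37/5.
E[Z] = (1/3)·(22/3) + (1/6)·(14/3) + (1/2)·(37/5) = 623/90.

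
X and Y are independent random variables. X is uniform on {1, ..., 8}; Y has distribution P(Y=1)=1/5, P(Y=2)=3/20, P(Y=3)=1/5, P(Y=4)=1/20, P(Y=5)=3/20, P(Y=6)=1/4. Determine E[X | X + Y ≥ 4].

P(X + Y ≥ 4) = 149/160.
Summing X·P(x,y) over outcomes with X + Y ≥ 4 gives 141/32.
E[X | X + Y ≥ 4] = (141/32) / (149/160) = 705/149.

705/149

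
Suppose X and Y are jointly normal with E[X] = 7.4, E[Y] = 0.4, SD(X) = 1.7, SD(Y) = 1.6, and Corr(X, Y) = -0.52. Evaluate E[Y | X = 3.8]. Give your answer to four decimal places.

For a bivariate normal, E[Y | X=x] = μ_Y + ρ·(σ_Y/σ_X)·(x − μ_X).
E[Y | X=3.8] = 0.4 + (-0.52)·(1.6/1.7)·(3.8 − (7.4)) = 0.4 + (-0.48941)·(-3.6) = 2.1619.

2.1619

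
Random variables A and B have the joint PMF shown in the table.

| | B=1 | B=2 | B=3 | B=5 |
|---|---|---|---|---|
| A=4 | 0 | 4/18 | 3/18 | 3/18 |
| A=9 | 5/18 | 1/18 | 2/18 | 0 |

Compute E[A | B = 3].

6

P(B = 3) = 5/18.
Σ A·P over the event = 4·(3/18) + 9·(2/18) = 5/3.
E[A | B = 3] = (5/3) / (5/18) = 6.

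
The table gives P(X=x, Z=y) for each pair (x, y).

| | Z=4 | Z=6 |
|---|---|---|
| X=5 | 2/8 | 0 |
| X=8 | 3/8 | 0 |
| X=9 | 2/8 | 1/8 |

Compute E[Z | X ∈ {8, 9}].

P(X ∈ {8, 9}) = 3/4.
Σ Z·P over the event = 4·(3/8) + 4·(2/8) + 6·(1/8) = 13/4.
E[Z | X ∈ {8, 9}] = (13/4) / (3/4) = 13/3.

13/3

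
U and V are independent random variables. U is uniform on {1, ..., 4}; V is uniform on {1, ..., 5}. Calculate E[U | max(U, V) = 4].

Outcomes with max(U, V) = 4: (1,4), (2,4), (3,4), (4,1), (4,2), (4,3), (4,4), each with probability 1/20.
E[U | max(U, V) = 4] = (1 + 2 + 3 + 4 + 4 + 4 + 4) / 7 = 22/7.

22/7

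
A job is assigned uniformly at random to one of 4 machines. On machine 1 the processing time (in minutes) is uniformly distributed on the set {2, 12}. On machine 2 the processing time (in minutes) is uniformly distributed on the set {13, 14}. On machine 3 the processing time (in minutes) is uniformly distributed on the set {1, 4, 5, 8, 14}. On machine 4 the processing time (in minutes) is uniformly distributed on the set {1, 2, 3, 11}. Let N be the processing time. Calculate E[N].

623/80

E[N | machine 1] = (2+12)/2 = 7.
E[N | machine 2] = (13+14)/2 = 27/2.
E[N | machine 3] = (1+4+5+8+14)/5 = 32/5.
E[N | machine 4] = (1+2+3+11)/4 = 17/4.
By the law of total expectation,
E[N] = (1/4)·(7) + (1/4)·(27/2) + (1/4)·(32/5) + (1/4)·(17/4) = 623/80.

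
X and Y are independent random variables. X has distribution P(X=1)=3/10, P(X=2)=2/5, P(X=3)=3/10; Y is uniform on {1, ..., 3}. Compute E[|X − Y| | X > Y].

13/10

P(X > Y) = 1/3.
Summing |X−Y|·P(x,y) over outcomes with X > Y gives 13/30.
E[|X − Y| | X > Y] = (13/30) / (1/3) = 13/10.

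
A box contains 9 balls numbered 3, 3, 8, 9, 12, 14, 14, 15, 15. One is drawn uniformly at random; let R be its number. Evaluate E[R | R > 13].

P(R > 13) = 4/9.
Σ over the event: 14·2/9 + 15·2/9 = 58/9.
E[R | R > 13] = (58/9) / (4/9) = 29/2.

29/2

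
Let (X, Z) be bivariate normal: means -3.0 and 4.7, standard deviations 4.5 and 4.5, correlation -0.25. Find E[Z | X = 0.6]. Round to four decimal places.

E[Z | X=x] = μ_Z + ρ(σ_Z/σ_X)(x − μ_X) for jointly normal variables.
E[Z | X=0.6] = 4.7 + (-0.25)·(4.5/4.5)·(0.6 − (-3.0)) = 4.7 + (-0.25)·(3.6) = 3.8000.

3.8000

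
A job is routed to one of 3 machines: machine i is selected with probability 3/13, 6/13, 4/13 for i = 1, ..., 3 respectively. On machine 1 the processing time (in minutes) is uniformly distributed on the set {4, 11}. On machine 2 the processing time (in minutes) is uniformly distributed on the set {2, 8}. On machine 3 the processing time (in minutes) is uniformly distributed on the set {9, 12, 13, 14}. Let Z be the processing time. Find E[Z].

201/26

E[Z | machine 1] = (4+11)/2 = 15/2.
E[Z | machine 2] = (2+8)/2 = 5.
E[Z | machine 3] = (9+12+13+14)/4 = 12.
E[Z] = (3/13)·(15/2) + (6/13)·(5) + (4/13)·(12) = 201/26.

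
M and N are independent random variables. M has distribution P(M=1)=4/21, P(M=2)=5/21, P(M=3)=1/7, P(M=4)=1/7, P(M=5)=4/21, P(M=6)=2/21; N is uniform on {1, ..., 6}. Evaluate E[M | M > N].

102/23

P(M > N) = 23/63.
Summing M·P(x,y) over outcomes with M > N gives 34/21.
E[M | M > N] = (34/21) / (23/63) = 102/23.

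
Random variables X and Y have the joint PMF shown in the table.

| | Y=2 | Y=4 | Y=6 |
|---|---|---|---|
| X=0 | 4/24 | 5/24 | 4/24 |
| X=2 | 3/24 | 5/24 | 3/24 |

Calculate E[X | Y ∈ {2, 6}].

P(Y ∈ {2, 6}) = 7/12.
Σ X·P over the event = 0·(4/24) + 0·(4/24) + 2·(3/24) + 2·(3/24) = 1/2.
E[X | Y ∈ {2, 6}] = (1/2) / (7/12) = 6/7.

6/7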